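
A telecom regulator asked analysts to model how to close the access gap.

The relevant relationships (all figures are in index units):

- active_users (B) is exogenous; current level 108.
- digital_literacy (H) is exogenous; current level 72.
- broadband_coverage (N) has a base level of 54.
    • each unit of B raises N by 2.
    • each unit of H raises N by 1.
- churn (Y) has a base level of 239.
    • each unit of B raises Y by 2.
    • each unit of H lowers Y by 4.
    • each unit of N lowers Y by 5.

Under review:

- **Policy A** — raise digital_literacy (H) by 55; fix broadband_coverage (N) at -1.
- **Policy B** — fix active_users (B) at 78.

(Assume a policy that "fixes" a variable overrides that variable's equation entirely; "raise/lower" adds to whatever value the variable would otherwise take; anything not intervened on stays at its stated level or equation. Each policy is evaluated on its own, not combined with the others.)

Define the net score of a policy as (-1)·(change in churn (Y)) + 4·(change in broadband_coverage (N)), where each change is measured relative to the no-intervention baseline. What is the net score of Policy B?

-480

Baseline:
  B = 108
  H = 72
  N = 54 + 2·108 + 72 = 342
  Y = 239 + 2·108 − 4·72 − 5·342 = -1543
Policy B (B := 78):
  B = 78
  H = 72
  N = 54 + 2·78 + 72 = 282
  Y = 239 + 2·78 − 4·72 − 5·282 = -1303
ΔY = -1303 − (-1543) = 240; ΔN = 282 − 342 = -60
Score = (-1)·240 + 4·(-60) = -480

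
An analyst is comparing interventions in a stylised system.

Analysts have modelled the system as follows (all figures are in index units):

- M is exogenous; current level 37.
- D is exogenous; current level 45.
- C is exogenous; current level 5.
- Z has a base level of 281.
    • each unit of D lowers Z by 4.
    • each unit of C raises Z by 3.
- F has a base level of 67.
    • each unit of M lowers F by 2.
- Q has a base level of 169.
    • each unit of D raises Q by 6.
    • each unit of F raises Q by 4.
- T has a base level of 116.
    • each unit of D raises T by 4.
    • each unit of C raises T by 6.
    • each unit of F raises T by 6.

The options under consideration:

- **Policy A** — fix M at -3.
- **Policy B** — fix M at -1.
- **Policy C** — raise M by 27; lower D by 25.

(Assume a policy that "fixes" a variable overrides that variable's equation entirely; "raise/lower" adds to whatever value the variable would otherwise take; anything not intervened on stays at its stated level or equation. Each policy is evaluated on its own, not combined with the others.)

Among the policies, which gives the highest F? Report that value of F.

Policy A (M := -3):
  M = -3
  F = 67 − 2·(-3) = 73
Policy B (M := -1):
  M = -1
  F = 67 − 2·(-1) = 69
Policy C (M + 27, D − 25):
  M = 37 + 27 = 64
  F = 67 − 2·64 = -61
Comparing — Policy A: F=73, Policy B: F=69, Policy C: F=-61. Highest is 73 (Policy A).

73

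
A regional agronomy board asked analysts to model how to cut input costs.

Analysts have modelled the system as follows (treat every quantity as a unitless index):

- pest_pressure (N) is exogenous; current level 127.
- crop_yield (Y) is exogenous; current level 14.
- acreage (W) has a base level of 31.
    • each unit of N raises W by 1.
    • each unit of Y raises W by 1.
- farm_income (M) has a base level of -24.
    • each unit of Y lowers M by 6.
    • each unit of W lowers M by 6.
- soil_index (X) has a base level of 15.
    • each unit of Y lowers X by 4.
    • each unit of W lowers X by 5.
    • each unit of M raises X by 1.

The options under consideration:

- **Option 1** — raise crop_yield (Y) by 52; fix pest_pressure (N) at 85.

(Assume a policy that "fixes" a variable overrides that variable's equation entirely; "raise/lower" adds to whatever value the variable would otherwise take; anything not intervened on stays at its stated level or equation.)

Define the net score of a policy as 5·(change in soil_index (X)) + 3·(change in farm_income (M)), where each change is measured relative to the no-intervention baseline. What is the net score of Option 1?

Baseline:
  N = 127
  Y = 14
  W = 31 + 127 + 14 = 172
  M = -24 − 6·14 − 6·172 = -1140
  X = 15 − 4·14 − 5·172 + (-1140) = -2041
Option 1 (Y + 52, N := 85):
  N = 85
  Y = 14 + 52 = 66
  W = 31 + 85 + 66 = 182
  M = -24 − 6·66 − 6·182 = -1512
  X = 15 − 4·66 − 5·182 + (-1512) = -2671
ΔX = -2671 − (-2041) = -630; ΔM = -1512 − (-1140) = -372
Score = 5·(-630) + 3·(-372) = -4266

-4266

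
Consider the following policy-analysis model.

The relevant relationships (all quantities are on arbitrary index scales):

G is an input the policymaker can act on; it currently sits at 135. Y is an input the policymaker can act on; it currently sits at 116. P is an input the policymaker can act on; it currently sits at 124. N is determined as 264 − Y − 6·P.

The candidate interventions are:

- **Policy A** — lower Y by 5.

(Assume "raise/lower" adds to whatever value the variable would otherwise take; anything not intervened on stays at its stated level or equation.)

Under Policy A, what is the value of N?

-591

Policy A (Y − 5):
  Y = 116 − 5 = 111
  P = 124
  N = 264 − 111 − 6·124 = -591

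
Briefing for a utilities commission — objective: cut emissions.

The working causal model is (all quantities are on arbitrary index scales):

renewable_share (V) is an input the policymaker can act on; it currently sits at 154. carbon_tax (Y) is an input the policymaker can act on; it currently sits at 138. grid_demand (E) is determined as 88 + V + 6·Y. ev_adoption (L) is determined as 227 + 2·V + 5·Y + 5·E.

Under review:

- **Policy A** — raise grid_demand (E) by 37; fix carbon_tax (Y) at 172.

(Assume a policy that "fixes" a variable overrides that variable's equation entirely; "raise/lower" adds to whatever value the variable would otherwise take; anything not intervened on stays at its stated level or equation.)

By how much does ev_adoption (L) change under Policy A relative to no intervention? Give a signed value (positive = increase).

Baseline:
  V = 154
  Y = 138
  E = 88 + 154 + 6·138 = 1070
  L = 227 + 2·154 + 5·138 + 5·1070 = 6575
Policy A (E + 37, Y := 172):
  V = 154
  Y = 172
  E = 88 + 154 + 6·172 (+37 from intervention) = 1311
  L = 227 + 2·154 + 5·172 + 5·1311 = 7950
Change in L: 7950 − 6575 = 1375

1375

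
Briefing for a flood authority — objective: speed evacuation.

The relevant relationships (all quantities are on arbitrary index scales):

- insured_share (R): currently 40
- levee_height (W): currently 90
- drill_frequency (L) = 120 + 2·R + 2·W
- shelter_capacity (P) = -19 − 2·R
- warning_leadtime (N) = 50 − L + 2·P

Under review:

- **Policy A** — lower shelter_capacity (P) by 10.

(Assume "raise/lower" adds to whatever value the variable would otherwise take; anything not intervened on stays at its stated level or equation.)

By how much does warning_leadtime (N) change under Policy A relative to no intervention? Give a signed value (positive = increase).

-20

Baseline:
  R = 40
  W = 90
  L = 120 + 2·40 + 2·90 = 380
  P = -19 − 2·40 = -99
  N = 50 − 380 + 2·(-99) = -528
Policy A (P − 10):
  R = 40
  W = 90
  L = 120 + 2·40 + 2·90 = 380
  P = -19 − 2·40 (−10 from intervention) = -109
  N = 50 − 380 + 2·(-109) = -548
Change in N: -548 − (-528) = -20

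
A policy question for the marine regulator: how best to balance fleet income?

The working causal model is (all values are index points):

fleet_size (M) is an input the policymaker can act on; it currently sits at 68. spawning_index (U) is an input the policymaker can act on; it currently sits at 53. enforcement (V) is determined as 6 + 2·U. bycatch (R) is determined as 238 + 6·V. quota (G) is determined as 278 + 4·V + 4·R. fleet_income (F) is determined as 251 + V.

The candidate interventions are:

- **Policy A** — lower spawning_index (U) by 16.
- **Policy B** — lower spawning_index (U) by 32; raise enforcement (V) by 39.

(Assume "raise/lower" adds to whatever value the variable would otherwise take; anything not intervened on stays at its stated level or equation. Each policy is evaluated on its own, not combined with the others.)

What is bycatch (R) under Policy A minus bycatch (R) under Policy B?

Policy A (U − 16):
  U = 53 − 16 = 37
  V = 6 + 2·37 = 80
  R = 238 + 6·80 = 718
Policy B (U − 32, V + 39):
  U = 53 − 32 = 21
  V = 6 + 2·21 (+39 from intervention) = 87
  R = 238 + 6·87 = 760
R: 718 − 760 = -42

-42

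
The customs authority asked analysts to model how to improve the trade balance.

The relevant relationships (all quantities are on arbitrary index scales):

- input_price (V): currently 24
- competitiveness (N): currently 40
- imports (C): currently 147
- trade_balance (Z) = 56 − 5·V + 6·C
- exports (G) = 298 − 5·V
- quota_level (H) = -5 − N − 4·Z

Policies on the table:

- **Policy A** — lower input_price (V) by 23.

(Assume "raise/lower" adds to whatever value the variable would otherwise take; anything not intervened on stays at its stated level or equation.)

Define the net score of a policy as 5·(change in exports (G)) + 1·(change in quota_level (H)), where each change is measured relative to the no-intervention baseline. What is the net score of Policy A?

Baseline:
  V = 24
  N = 40
  C = 147
  Z = 56 − 5·24 + 6·147 = 818
  G = 298 − 5·24 = 178
  H = -5 − 40 − 4·818 = -3317
Policy A (V − 23):
  V = 24 − 23 = 1
  N = 40
  C = 147
  Z = 56 − 5·1 + 6·147 = 933
  G = 298 − 5·1 = 293
  H = -5 − 40 − 4·933 = -3777
ΔG = 293 − 178 = 115; ΔH = -3777 − (-3317) = -460
Score = 5·115 + 1·(-460) = 115

115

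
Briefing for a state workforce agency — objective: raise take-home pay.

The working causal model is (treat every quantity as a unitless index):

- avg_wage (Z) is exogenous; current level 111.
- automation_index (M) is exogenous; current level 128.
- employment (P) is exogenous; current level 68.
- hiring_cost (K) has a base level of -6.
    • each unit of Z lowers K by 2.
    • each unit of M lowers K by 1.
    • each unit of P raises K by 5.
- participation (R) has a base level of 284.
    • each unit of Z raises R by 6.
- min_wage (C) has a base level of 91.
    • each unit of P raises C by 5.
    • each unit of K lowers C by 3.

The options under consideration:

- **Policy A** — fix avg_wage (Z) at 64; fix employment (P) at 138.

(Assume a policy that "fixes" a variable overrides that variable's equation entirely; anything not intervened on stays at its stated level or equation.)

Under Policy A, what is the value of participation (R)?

Policy A (Z := 64, P := 138):
  Z = 64
  R = 284 + 6·64 = 668

668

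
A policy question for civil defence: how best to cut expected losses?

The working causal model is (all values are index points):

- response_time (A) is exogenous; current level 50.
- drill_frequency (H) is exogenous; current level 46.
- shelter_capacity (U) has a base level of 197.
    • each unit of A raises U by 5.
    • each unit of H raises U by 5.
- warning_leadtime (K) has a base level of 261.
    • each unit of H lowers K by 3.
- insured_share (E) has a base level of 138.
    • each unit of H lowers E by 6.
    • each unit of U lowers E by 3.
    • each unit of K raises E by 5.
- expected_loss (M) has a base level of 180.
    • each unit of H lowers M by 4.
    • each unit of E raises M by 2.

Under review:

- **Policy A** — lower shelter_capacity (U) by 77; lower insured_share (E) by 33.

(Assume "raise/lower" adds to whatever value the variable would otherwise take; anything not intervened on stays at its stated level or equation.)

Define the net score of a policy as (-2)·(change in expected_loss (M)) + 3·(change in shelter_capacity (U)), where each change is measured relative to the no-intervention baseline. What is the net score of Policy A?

-1023

Baseline:
  A = 50
  H = 46
  U = 197 + 5·50 + 5·46 = 677
  K = 261 − 3·46 = 123
  E = 138 − 6·46 − 3·677 + 5·123 = -1554
  M = 180 − 4·46 + 2·(-1554) = -3112
Policy A (U − 77, E − 33):
  A = 50
  H = 46
  U = 197 + 5·50 + 5·46 (−77 from intervention) = 600
  K = 261 − 3·46 = 123
  E = 138 − 6·46 − 3·600 + 5·123 (−33 from intervention) = -1356
  M = 180 − 4·46 + 2·(-1356) = -2716
ΔM = -2716 − (-3112) = 396; ΔU = 600 − 677 = -77
Score = (-2)·396 + 3·(-77) = -1023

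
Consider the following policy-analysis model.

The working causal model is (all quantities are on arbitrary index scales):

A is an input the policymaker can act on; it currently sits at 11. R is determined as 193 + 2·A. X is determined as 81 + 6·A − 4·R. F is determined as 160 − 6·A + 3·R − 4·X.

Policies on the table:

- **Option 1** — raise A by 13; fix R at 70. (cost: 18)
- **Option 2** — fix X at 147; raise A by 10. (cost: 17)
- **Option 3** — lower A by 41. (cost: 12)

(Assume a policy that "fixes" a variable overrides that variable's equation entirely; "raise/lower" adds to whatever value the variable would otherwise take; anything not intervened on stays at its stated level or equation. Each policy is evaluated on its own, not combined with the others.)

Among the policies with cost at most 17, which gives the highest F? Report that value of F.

3263

Option 2 (X := 147, A + 10):
  A = 11 + 10 = 21
  R = 193 + 2·21 = 235
  X = 147
  F = 160 − 6·21 + 3·235 − 4·147 = 151
Option 3 (A − 41):
  A = 11 − 41 = -30
  R = 193 + 2·(-30) = 133
  X = 81 + 6·(-30) − 4·133 = -631
  F = 160 − 6·(-30) + 3·133 − 4·(-631) = 3263
Comparing — Option 2: F=151, Option 3: F=3263. Highest is 3263 (Option 3).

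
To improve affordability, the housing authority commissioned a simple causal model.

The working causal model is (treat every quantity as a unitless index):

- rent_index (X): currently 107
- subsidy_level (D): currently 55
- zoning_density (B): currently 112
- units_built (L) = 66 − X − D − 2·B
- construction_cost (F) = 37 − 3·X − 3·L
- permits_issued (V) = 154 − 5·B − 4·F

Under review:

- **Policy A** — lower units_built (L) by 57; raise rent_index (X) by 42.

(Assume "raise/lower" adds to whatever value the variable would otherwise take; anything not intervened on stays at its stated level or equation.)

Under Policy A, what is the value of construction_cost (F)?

Policy A (L − 57, X + 42):
  X = 107 + 42 = 149
  D = 55
  B = 112
  L = 66 − 149 − 55 − 2·112 (−57 from intervention) = -419
  F = 37 − 3·149 − 3·(-419) = 847

847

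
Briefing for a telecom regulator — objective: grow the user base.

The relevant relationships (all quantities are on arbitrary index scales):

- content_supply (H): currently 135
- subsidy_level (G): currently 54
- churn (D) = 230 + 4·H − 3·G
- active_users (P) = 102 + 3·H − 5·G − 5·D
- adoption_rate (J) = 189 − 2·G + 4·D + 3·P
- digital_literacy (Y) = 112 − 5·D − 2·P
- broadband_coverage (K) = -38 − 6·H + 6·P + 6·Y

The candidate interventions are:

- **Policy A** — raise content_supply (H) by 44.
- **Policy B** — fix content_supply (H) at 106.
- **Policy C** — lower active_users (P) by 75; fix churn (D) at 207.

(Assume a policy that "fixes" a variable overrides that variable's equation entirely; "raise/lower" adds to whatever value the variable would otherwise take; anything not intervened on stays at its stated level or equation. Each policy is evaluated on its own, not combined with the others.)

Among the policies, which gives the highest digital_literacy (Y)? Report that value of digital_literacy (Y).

3294

Policy A (H + 44):
  H = 135 + 44 = 179
  G = 54
  D = 230 + 4·179 − 3·54 = 784
  P = 102 + 3·179 − 5·54 − 5·784 = -3551
  Y = 112 − 5·784 − 2·(-3551) = 3294
Policy B (H := 106):
  H = 106
  G = 54
  D = 230 + 4·106 − 3·54 = 492
  P = 102 + 3·106 − 5·54 − 5·492 = -2310
  Y = 112 − 5·492 − 2·(-2310) = 2272
Policy C (P − 75, D := 207):
  H = 135
  G = 54
  D = 207
  P = 102 + 3·135 − 5·54 − 5·207 (−75 from intervention) = -873
  Y = 112 − 5·207 − 2·(-873) = 823
Comparing — Policy A: Y=3294, Policy B: Y=2272, Policy C: Y=823. Highest is 3294 (Policy A).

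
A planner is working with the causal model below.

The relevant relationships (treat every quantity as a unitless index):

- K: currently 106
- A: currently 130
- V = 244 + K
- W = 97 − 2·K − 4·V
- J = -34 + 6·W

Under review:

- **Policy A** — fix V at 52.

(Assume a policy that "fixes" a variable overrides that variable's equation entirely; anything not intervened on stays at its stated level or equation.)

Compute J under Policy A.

Policy A (V := 52):
  K = 106
  V = 52
  W = 97 − 2·106 − 4·52 = -323
  J = -34 + 6·(-323) = -1972

-1972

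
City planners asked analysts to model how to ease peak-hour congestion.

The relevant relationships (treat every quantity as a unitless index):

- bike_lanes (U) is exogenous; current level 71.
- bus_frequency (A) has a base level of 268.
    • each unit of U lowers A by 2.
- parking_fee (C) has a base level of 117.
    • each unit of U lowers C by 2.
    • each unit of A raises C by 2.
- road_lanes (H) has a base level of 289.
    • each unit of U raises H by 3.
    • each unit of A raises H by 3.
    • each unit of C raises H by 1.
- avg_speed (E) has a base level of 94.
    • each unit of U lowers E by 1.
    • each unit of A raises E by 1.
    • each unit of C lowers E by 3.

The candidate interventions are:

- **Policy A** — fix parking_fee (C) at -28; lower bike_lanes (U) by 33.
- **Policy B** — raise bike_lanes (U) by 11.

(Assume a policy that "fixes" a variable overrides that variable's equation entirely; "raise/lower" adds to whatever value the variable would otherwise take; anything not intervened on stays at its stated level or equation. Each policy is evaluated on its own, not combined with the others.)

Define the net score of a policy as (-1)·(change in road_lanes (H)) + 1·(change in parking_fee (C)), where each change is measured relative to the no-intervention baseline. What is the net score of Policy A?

Baseline:
  U = 71
  A = 268 − 2·71 = 126
  C = 117 − 2·71 + 2·126 = 227
  H = 289 + 3·71 + 3·126 + 227 = 1107
Policy A (C := -28, U − 33):
  U = 71 − 33 = 38
  A = 268 − 2·38 = 192
  C = -28
  H = 289 + 3·38 + 3·192 + (-28) = 951
ΔH = 951 − 1107 = -156; ΔC = -28 − 227 = -255
Score = (-1)·(-156) + 1·(-255) = -99

-99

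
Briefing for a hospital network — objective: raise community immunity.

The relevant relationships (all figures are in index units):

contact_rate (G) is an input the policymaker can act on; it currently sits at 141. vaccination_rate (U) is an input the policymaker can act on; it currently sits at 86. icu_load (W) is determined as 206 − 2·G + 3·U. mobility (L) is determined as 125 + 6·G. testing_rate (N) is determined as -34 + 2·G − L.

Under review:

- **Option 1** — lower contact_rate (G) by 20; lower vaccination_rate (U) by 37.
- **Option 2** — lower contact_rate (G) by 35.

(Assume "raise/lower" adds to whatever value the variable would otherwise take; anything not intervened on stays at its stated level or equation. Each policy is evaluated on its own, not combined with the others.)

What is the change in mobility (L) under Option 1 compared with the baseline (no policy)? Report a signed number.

-120

Baseline:
  G = 141
  L = 125 + 6·141 = 971
Option 1 (G − 20, U − 37):
  G = 141 − 20 = 121
  L = 125 + 6·121 = 851
Change in L: 851 − 971 = -120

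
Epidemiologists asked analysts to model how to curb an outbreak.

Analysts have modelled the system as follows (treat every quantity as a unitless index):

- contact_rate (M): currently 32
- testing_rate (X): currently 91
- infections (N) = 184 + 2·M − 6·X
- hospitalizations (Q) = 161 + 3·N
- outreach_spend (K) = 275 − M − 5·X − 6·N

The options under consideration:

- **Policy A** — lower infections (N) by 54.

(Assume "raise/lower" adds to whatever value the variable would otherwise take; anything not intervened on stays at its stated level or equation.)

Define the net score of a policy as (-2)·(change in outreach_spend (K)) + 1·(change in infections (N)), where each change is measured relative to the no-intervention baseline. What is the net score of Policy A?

Baseline:
  M = 32
  X = 91
  N = 184 + 2·32 − 6·91 = -298
  K = 275 − 32 − 5·91 − 6·(-298) = 1576
Policy A (N − 54):
  M = 32
  X = 91
  N = 184 + 2·32 − 6·91 (−54 from intervention) = -352
  K = 275 − 32 − 5·91 − 6·(-352) = 1900
ΔK = 1900 − 1576 = 324; ΔN = -352 − (-298) = -54
Score = (-2)·324 + 1·(-54) = -702

-702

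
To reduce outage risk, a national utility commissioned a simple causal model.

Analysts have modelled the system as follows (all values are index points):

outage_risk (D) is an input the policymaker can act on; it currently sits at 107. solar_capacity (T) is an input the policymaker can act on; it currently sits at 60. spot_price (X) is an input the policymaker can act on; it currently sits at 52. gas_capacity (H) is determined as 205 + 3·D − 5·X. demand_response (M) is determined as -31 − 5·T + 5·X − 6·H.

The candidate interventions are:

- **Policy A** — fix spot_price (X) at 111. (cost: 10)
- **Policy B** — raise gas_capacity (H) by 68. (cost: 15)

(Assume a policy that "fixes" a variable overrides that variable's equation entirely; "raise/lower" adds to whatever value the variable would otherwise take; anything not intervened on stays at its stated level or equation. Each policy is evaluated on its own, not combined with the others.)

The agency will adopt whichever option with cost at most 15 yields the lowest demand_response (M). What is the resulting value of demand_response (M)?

Policy A (X := 111):
  D = 107
  T = 60
  X = 111
  H = 205 + 3·107 − 5·111 = -29
  M = -31 − 5·60 + 5·111 − 6·(-29) = 398
Policy B (H + 68):
  D = 107
  T = 60
  X = 52
  H = 205 + 3·107 − 5·52 (+68 from intervention) = 334
  M = -31 − 5·60 + 5·52 − 6·334 = -2075
Comparing — Policy A: M=398, Policy B: M=-2075. Lowest is -2075 (Policy B).

-2075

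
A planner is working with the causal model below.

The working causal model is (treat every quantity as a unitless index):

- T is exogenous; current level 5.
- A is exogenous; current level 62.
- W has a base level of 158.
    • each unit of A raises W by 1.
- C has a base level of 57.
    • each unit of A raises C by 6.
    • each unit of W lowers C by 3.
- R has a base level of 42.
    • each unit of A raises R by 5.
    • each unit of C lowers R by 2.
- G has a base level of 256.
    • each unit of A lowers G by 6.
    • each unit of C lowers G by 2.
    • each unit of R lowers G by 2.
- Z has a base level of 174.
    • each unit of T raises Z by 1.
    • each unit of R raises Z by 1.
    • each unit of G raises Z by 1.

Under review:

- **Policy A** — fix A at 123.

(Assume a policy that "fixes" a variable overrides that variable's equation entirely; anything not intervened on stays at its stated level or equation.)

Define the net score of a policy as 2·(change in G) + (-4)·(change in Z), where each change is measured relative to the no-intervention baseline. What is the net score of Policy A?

1464

Baseline:
  T = 5
  A = 62
  W = 158 + 62 = 220
  C = 57 + 6·62 − 3·220 = -231
  R = 42 + 5·62 − 2·(-231) = 814
  G = 256 − 6·62 − 2·(-231) − 2·814 = -1282
  Z = 174 + 5 + 814 + (-1282) = -289
Policy A (A := 123):
  T = 5
  A = 123
  W = 158 + 123 = 281
  C = 57 + 6·123 − 3·281 = -48
  R = 42 + 5·123 − 2·(-48) = 753
  G = 256 − 6·123 − 2·(-48) − 2·753 = -1892
  Z = 174 + 5 + 753 + (-1892) = -960
ΔG = -1892 − (-1282) = -610; ΔZ = -960 − (-289) = -671
Score = 2·(-610) + (-4)·(-671) = 1464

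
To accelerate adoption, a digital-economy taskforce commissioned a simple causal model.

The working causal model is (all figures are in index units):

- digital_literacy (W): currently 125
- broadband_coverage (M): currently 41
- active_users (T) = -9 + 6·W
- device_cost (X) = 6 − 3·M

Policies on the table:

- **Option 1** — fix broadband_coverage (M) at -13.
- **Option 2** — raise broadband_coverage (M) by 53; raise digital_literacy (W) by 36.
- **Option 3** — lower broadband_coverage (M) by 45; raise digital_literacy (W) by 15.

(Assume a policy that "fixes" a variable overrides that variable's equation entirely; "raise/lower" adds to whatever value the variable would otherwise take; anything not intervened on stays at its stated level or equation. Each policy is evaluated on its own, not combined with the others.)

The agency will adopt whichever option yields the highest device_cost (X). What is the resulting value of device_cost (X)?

Option 1 (M := -13):
  M = -13
  X = 6 − 3·(-13) = 45
Option 2 (M + 53, W + 36):
  M = 41 + 53 = 94
  X = 6 − 3·94 = -276
Option 3 (M − 45, W + 15):
  M = 41 − 45 = -4
  X = 6 − 3·(-4) = 18
Comparing — Option 1: X=45, Option 2: X=-276, Option 3: X=18. Highest is 45 (Option 1).

45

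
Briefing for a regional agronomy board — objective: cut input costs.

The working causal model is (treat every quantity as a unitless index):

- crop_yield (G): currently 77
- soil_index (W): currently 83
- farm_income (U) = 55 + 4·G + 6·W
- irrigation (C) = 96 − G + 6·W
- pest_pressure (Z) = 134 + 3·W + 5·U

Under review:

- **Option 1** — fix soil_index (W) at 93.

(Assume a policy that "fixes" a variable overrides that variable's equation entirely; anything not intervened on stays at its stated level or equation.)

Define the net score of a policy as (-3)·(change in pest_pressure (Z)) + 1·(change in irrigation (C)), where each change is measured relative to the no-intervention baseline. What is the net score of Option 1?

-930

Baseline:
  G = 77
  W = 83
  U = 55 + 4·77 + 6·83 = 861
  C = 96 − 77 + 6·83 = 517
  Z = 134 + 3·83 + 5·861 = 4688
Option 1 (W := 93):
  G = 77
  W = 93
  U = 55 + 4·77 + 6·93 = 921
  C = 96 − 77 + 6·93 = 577
  Z = 134 + 3·93 + 5·921 = 5018
ΔZ = 5018 − 4688 = 330; ΔC = 577 − 517 = 60
Score = (-3)·330 + 1·60 = -930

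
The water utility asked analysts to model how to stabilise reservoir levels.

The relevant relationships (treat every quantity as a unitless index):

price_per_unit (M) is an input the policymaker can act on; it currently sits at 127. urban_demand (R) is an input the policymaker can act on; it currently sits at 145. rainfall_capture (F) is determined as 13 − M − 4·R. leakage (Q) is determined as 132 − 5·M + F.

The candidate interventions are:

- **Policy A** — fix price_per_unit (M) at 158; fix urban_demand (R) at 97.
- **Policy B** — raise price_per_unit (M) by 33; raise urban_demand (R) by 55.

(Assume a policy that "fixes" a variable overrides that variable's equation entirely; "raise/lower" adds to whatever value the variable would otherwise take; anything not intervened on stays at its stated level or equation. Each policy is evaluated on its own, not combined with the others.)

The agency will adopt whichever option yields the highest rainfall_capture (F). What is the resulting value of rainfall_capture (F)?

-533

Policy A (M := 158, R := 97):
  M = 158
  R = 97
  F = 13 − 158 − 4·97 = -533
Policy B (M + 33, R + 55):
  M = 127 + 33 = 160
  R = 145 + 55 = 200
  F = 13 − 160 − 4·200 = -947
Comparing — Policy A: F=-533, Policy B: F=-947. Highest is -533 (Policy A).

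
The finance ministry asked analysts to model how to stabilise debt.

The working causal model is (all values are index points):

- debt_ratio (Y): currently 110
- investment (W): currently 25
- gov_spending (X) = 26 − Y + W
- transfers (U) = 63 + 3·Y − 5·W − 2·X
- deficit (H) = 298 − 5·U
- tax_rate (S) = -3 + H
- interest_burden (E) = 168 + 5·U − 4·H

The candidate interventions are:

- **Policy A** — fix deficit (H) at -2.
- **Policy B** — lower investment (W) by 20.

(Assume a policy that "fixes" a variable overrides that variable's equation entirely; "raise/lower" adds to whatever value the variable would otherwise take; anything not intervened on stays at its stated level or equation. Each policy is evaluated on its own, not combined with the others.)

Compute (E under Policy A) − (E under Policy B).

Policy A (H := -2):
  Y = 110
  W = 25
  X = 26 − 110 + 25 = -59
  U = 63 + 3·110 − 5·25 − 2·(-59) = 386
  H = -2
  E = 168 + 5·386 − 4·(-2) = 2106
Policy B (W − 20):
  Y = 110
  W = 25 − 20 = 5
  X = 26 − 110 + 5 = -79
  U = 63 + 3·110 − 5·5 − 2·(-79) = 526
  H = 298 − 5·526 = -2332
  E = 168 + 5·526 − 4·(-2332) = 12126
E: 2106 − 12126 = -10020

-10020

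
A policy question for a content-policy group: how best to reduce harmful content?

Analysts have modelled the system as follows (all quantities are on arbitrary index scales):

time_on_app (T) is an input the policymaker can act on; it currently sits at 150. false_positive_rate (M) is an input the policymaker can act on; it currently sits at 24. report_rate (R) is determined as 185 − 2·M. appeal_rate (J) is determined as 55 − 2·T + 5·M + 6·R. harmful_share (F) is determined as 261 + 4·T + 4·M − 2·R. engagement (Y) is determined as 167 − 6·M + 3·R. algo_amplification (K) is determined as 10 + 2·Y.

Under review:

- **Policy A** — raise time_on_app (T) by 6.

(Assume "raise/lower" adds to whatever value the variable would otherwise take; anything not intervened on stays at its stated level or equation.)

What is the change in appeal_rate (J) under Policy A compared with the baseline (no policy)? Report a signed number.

-12

Baseline:
  T = 150
  M = 24
  R = 185 − 2·24 = 137
  J = 55 − 2·150 + 5·24 + 6·137 = 697
Policy A (T + 6):
  T = 150 + 6 = 156
  M = 24
  R = 185 − 2·24 = 137
  J = 55 − 2·156 + 5·24 + 6·137 = 685
Change in J: 685 − 697 = -12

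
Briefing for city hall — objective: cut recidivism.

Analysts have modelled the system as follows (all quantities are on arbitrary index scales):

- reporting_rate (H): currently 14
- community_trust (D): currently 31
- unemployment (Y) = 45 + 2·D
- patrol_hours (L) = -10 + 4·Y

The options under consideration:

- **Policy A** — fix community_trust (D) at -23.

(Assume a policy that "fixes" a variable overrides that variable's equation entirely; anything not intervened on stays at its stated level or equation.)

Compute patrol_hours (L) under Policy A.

-14

Policy A (D := -23):
  D = -23
  Y = 45 + 2·(-23) = -1
  L = -10 + 4·(-1) = -14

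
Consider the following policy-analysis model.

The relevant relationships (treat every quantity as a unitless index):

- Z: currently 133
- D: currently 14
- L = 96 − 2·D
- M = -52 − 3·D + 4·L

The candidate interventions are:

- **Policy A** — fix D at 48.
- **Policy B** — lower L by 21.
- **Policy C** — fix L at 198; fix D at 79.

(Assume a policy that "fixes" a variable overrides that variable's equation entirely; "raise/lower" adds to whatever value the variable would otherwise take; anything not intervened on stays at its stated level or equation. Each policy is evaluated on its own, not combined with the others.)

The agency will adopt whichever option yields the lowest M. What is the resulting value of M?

-196

Policy A (D := 48):
  D = 48
  L = 96 − 2·48 = 0
  M = -52 − 3·48 + 4·0 = -196
Policy B (L − 21):
  D = 14
  L = 96 − 2·14 (−21 from intervention) = 47
  M = -52 − 3·14 + 4·47 = 94
Policy C (L := 198, D := 79):
  D = 79
  L = 198
  M = -52 − 3·79 + 4·198 = 503
Comparing — Policy A: M=-196, Policy B: M=94, Policy C: M=503. Lowest is -196 (Policy A).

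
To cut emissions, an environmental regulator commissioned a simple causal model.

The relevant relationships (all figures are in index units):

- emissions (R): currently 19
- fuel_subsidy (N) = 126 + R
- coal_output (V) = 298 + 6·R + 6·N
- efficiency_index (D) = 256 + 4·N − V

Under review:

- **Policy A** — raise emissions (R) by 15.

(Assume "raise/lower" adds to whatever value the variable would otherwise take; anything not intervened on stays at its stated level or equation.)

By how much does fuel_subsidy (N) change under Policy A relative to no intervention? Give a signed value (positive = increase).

Baseline:
  R = 19
  N = 126 + 19 = 145
Policy A (R + 15):
  R = 19 + 15 = 34
  N = 126 + 34 = 160
Change in N: 160 − 145 = 15

15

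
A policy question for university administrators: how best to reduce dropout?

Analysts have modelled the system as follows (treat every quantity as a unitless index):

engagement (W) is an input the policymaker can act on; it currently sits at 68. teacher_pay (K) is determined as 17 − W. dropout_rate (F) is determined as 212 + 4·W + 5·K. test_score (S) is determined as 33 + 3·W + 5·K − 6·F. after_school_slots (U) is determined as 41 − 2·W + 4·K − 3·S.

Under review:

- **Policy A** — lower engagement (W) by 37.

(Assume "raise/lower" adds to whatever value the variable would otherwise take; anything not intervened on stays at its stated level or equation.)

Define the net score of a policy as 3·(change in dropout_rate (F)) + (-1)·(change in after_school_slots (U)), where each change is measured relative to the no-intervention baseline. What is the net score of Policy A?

-555

Baseline:
  W = 68
  K = 17 − 68 = -51
  F = 212 + 4·68 + 5·(-51) = 229
  S = 33 + 3·68 + 5·(-51) − 6·229 = -1392
  U = 41 − 2·68 + 4·(-51) − 3·(-1392) = 3877
Policy A (W − 37):
  W = 68 − 37 = 31
  K = 17 − 31 = -14
  F = 212 + 4·31 + 5·(-14) = 266
  S = 33 + 3·31 + 5·(-14) − 6·266 = -1540
  U = 41 − 2·31 + 4·(-14) − 3·(-1540) = 4543
ΔF = 266 − 229 = 37; ΔU = 4543 − 3877 = 666
Score = 3·37 + (-1)·666 = -555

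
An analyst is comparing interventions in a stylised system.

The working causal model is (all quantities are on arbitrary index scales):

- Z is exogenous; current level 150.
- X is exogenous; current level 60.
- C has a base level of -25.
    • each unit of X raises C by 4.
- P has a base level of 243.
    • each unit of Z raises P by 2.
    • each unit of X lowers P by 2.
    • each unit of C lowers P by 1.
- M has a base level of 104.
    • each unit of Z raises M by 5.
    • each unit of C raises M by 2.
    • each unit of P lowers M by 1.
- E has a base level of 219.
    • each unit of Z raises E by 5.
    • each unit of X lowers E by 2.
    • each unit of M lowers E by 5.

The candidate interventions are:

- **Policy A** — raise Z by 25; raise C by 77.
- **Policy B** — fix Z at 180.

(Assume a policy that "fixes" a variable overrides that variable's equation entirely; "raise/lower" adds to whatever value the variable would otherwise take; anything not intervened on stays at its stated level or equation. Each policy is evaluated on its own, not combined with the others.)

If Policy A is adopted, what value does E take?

Policy A (Z + 25, C + 77):
  Z = 150 + 25 = 175
  X = 60
  C = -25 + 4·60 (+77 from intervention) = 292
  P = 243 + 2·175 − 2·60 − 292 = 181
  M = 104 + 5·175 + 2·292 − 181 = 1382
  E = 219 + 5·175 − 2·60 − 5·1382 = -5936

-5936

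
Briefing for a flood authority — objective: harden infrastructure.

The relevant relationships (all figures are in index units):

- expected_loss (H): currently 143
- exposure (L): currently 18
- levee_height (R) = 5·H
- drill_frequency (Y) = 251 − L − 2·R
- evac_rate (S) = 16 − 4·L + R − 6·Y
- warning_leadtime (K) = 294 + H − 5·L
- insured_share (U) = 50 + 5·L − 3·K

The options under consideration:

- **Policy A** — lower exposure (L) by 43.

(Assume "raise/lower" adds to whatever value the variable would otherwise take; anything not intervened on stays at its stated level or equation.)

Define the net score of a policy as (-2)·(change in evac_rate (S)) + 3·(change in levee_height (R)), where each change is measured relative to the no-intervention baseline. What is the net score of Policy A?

172

Baseline:
  H = 143
  L = 18
  R = 0 + 5·143 = 715
  Y = 251 − 18 − 2·715 = -1197
  S = 16 − 4·18 + 715 − 6·(-1197) = 7841
Policy A (L − 43):
  H = 143
  L = 18 − 43 = -25
  R = 0 + 5·143 = 715
  Y = 251 − (-25) − 2·715 = -1154
  S = 16 − 4·(-25) + 715 − 6·(-1154) = 7755
ΔS = 7755 − 7841 = -86; ΔR = 715 − 715 = 0
Score = (-2)·(-86) + 3·0 = 172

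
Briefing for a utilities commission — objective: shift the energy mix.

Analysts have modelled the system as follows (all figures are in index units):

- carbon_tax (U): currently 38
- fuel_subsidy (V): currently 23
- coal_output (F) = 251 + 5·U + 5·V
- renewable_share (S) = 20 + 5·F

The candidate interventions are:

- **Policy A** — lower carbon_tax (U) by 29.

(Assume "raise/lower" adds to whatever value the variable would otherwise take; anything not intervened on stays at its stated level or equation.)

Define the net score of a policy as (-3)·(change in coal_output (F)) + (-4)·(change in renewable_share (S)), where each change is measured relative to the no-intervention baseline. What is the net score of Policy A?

Baseline:
  U = 38
  V = 23
  F = 251 + 5·38 + 5·23 = 556
  S = 20 + 5·556 = 2800
Policy A (U − 29):
  U = 38 − 29 = 9
  V = 23
  F = 251 + 5·9 + 5·23 = 411
  S = 20 + 5·411 = 2075
ΔF = 411 − 556 = -145; ΔS = 2075 − 2800 = -725
Score = (-3)·(-145) + (-4)·(-725) = 3335

3335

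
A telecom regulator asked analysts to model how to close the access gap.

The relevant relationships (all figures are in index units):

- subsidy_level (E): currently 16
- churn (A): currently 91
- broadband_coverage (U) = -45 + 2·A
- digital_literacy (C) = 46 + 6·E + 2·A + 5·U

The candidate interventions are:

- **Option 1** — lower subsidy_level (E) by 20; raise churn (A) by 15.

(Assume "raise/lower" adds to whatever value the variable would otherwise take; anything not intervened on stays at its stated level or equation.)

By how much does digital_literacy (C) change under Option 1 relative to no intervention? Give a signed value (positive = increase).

60

Baseline:
  E = 16
  A = 91
  U = -45 + 2·91 = 137
  C = 46 + 6·16 + 2·91 + 5·137 = 1009
Option 1 (E − 20, A + 15):
  E = 16 − 20 = -4
  A = 91 + 15 = 106
  U = -45 + 2·106 = 167
  C = 46 + 6·(-4) + 2·106 + 5·167 = 1069
Change in C: 1069 − 1009 = 60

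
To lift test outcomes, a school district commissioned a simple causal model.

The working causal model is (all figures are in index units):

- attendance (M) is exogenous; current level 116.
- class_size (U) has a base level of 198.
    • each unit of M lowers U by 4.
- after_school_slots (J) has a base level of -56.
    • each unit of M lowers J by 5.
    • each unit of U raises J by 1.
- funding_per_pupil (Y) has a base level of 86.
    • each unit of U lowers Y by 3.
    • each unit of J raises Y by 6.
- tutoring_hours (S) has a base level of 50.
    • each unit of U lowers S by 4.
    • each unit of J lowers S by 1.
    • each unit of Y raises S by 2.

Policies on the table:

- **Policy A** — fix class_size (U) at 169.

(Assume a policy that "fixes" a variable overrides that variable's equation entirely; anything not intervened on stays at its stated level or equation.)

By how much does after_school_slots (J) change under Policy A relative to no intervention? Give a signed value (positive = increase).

Baseline:
  M = 116
  U = 198 − 4·116 = -266
  J = -56 − 5·116 + (-266) = -902
Policy A (U := 169):
  M = 116
  U = 169
  J = -56 − 5·116 + 169 = -467
Change in J: -467 − (-902) = 435

435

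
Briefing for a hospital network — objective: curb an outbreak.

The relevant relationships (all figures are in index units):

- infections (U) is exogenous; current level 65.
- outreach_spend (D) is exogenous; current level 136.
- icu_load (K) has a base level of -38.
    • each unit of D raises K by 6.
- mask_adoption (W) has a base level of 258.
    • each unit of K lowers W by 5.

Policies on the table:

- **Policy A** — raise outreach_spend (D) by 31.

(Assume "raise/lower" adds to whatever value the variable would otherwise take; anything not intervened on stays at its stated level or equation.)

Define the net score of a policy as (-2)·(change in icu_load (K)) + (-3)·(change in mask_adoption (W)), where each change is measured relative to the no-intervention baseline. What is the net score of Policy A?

2418

Baseline:
  D = 136
  K = -38 + 6·136 = 778
  W = 258 − 5·778 = -3632
Policy A (D + 31):
  D = 136 + 31 = 167
  K = -38 + 6·167 = 964
  W = 258 − 5·964 = -4562
ΔK = 964 − 778 = 186; ΔW = -4562 − (-3632) = -930
Score = (-2)·186 + (-3)·(-930) = 2418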